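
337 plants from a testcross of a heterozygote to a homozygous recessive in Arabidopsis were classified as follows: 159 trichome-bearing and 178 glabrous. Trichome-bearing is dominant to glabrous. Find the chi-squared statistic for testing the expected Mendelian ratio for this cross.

1.071

A testcross of a heterozygote (Aa × aa) gives a 1:1 phenotypic ratio.
Total ratio parts = 2. Expected numbers out of 337:
  trichome-bearing: 337 × 1/2 = 168.5
  glabrous: 337 × 1/2 = 168.5
χ² = Σ (O − E)² / E
  trichome-bearing: (159 − 168.5)² / 168.5 = 0.5356
  glabrous: (178 − 168.5)² / 168.5 = 0.5356
χ² = 0.5356 + 0.5356 = 1.0712 ≈ 1.071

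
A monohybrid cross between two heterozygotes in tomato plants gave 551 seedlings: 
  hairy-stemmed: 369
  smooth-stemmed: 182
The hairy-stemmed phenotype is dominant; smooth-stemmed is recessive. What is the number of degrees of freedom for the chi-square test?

1

For a monohybrid cross between heterozygotes with complete dominance, the expected phenotypic ratio is 3:1.
A goodness-of-fit test with 2 phenotype classes has df = 2 − 1 = 1.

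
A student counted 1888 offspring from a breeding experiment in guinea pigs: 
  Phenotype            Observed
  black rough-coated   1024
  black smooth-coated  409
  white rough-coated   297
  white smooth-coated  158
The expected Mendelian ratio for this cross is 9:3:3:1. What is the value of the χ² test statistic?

Total ratio parts = 16. Expected numbers out of 1888:
  black rough-coated: 1888 × 9/16 = 1062
  black smooth-coated: 1888 × 3/16 = 354
  white rough-coated: 1888 × 3/16 = 354
  white smooth-coated: 1888 × 1/16 = 118
χ² = Σ (O − E)² / E
  black rough-coated: (1024 − 1062)² / 1062 = 1.3597
  black smooth-coated: (409 − 354)² / 354 = 8.5452
  white rough-coated: (297 − 354)² / 354 = 9.1780
  white smooth-coated: (158 − 118)² / 118 = 13.5593
χ² = 1.3597 + 8.5452 + 9.1780 + 13.5593 = 32.6422 ≈ 32.642

32.642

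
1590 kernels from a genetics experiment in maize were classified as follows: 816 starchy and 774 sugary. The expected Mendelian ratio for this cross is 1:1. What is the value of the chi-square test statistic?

1.109

The 1:1 ratio has 2 parts, so with N = 1590 the expected counts are:
  starchy: 1590 × 1/2 = 795
  sugary: 1590 × 1/2 = 795
χ² = Σ (O − E)² / E
  starchy: (816 − 795)² / 795 = 0.5547
  sugary: (774 − 795)² / 795 = 0.5547
χ² = 0.5547 + 0.5547 = 1.1094 ≈ 1.109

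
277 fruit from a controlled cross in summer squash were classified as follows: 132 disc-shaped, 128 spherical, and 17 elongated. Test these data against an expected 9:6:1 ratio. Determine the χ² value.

Expected counts for N = 277 under a 9:6:1 ratio (total parts = 16):
  disc-shaped: 277 × 9/16 = 155.8125
  spherical: 277 × 6/16 = 103.875
  elongated: 277 × 1/16 = 17.3125
χ² = Σ (O − E)² / E
  disc-shaped: (132 − 155.8125)² / 155.8125 = 3.6392
  spherical: (128 − 103.875)² / 103.875 = 5.6030
  elongated: (17 − 17.3125)² / 17.3125 = 0.0056
χ² = 3.6392 + 5.6030 + 0.0056 = 9.2478 ≈ 9.248

9.248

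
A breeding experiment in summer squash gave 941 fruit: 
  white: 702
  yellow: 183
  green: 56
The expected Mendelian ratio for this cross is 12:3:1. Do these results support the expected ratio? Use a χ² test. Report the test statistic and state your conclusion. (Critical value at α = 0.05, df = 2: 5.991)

0.399; consistent

Expected counts for N = 941 under a 12:3:1 ratio (total parts = 16):
  white: 941 × 12/16 = 705.75
  yellow: 941 × 3/16 = 176.4375
  green: 941 × 1/16 = 58.8125
χ² = Σ (O − E)² / E
  white: (702 − 705.75)² / 705.75 = 0.0199
  yellow: (183 − 176.4375)² / 176.4375 = 0.2441
  green: (56 − 58.8125)² / 58.8125 = 0.1345
χ² = 0.0199 + 0.2441 + 0.1345 = 0.3985 ≈ 0.399
Degrees of freedom = 3 − 1 = 2; critical value at α = 0.05 is 5.991.
Since 0.399 < 5.991, we fail to reject the null hypothesis — the data are consistent with the 12:3:1 ratio.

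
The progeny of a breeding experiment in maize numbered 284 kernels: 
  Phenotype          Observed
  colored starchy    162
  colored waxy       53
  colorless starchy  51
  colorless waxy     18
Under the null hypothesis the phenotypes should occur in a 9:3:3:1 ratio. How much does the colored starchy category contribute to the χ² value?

Expected counts for N = 284 under a 9:3:3:1 ratio (total parts = 16):
  colored starchy: 284 × 9/16 = 159.75
  colored waxy: 284 × 3/16 = 53.25
  colorless starchy: 284 × 3/16 = 53.25
  colorless waxy: 284 × 1/16 = 17.75
Contribution of colored starchy: (162 − 159.75)² / 159.75 = 0.0317

0.032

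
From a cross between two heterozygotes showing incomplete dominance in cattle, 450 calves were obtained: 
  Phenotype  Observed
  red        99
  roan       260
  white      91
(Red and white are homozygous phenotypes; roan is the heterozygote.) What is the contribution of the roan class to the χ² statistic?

With incomplete dominance, a heterozygote × heterozygote cross gives a 1:2:1 phenotypic ratio.
The 1:2:1 ratio has 4 parts, so with N = 450 the expected counts are:
  red: 450 × 1/4 = 112.5
  roan: 450 × 2/4 = 225
  white: 450 × 1/4 = 112.5
Contribution of roan: (260 − 225)² / 225 = 5.4444

5.444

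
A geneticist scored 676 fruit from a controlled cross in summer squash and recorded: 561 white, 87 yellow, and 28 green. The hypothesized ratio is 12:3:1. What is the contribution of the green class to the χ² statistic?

4.806

Expected counts for N = 676 under a 12:3:1 ratio (total parts = 16):
  white: 676 × 12/16 = 507
  yellow: 676 × 3/16 = 126.75
  green: 676 × 1/16 = 42.25
Contribution of green: (28 − 42.25)² / 42.25 = 4.8062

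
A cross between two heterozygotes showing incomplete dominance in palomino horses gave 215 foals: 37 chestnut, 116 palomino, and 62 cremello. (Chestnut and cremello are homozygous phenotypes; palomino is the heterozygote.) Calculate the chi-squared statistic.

With incomplete dominance, a heterozygote × heterozygote cross gives a 1:2:1 phenotypic ratio.
Expected counts for N = 215 under a 1:2:1 ratio (total parts = 4):
  chestnut: 215 × 1/4 = 53.75
  palomino: 215 × 2/4 = 107.5
  cremello: 215 × 1/4 = 53.75
χ² = Σ (O − E)² / E
  chestnut: (37 − 53.75)² / 53.75 = 5.2198
  palomino: (116 − 107.5)² / 107.5 = 0.6721
  cremello: (62 − 53.75)² / 53.75 = 1.2663
χ² = 5.2198 + 0.6721 + 1.2663 = 7.1582 ≈ 7.158

7.158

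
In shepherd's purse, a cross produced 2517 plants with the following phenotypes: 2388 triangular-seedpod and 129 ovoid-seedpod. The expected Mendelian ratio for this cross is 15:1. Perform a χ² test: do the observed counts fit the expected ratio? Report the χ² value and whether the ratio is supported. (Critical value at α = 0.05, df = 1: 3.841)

Under the 15:1 hypothesis (Σ ratio = 16, N = 2517):
  triangular-seedpod: 2517 × 15/16 = 2359.6875
  ovoid-seedpod: 2517 × 1/16 = 157.3125
χ² = Σ (O − E)² / E
  triangular-seedpod: (2388 − 2359.6875)² / 2359.6875 = 0.3397
  ovoid-seedpod: (129 − 157.3125)² / 157.3125 = 5.0956
χ² = 0.3397 + 5.0956 = 5.4353 ≈ 5.435
Degrees of freedom = 2 − 1 = 1; critical value at α = 0.05 is 3.841.
Since 5.435 > 3.841, we reject the null hypothesis — the data do not fit the 15:1 ratio.

5.435; not consistent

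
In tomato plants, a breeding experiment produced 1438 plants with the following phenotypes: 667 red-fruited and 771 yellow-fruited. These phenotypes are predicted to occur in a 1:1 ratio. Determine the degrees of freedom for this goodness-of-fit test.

1

A goodness-of-fit test with 2 phenotype classes has df = 2 − 1 = 1.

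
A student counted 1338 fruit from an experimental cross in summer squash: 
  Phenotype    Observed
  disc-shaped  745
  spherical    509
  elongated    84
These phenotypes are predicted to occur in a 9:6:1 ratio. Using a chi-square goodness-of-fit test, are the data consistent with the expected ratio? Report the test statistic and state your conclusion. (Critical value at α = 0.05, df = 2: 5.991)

Under the 9:6:1 hypothesis (Σ ratio = 16, N = 1338):
  disc-shaped: 1338 × 9/16 = 752.625
  spherical: 1338 × 6/16 = 501.75
  elongated: 1338 × 1/16 = 83.625
χ² = Σ (O − E)² / E
  disc-shaped: (745 − 752.625)² / 752.625 = 0.0773
  spherical: (509 − 501.75)² / 501.75 = 0.1048
  elongated: (84 − 83.625)² / 83.625 = 0.0017
χ² = 0.0773 + 0.1048 + 0.0017 = 0.1838 ≈ 0.184
Degrees of freedom = 3 − 1 = 2; critical value at α = 0.05 is 5.991.
Since 0.184 < 5.991, we fail to reject the null hypothesis — the data are consistent with the 9:6:1 ratio.

0.184; consistent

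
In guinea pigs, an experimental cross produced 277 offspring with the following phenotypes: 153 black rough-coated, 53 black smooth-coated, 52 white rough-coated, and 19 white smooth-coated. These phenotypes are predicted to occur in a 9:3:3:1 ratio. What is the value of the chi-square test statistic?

The 9:3:3:1 ratio has 16 parts, so with N = 277 the expected counts are:
  black rough-coated: 277 × 9/16 = 155.8125
  black smooth-coated: 277 × 3/16 = 51.9375
  white rough-coated: 277 × 3/16 = 51.9375
  white smooth-coated: 277 × 1/16 = 17.3125
χ² = Σ (O − E)² / E
  black rough-coated: (153 − 155.8125)² / 155.8125 = 0.0508
  black smooth-coated: (53 − 51.9375)² / 51.9375 = 0.0217
  white rough-coated: (52 − 51.9375)² / 51.9375 = 0.0001
  white smooth-coated: (19 − 17.3125)² / 17.3125 = 0.1645
χ² = 0.0508 + 0.0217 + 0.0001 + 0.1645 = 0.2371 ≈ 0.237

0.237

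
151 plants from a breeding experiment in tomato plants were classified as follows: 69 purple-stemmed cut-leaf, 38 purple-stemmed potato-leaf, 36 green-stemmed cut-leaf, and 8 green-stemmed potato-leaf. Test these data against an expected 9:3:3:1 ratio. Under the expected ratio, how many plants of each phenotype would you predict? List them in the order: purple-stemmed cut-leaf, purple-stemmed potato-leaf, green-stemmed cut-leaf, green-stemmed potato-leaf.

Expected counts for N = 151 under a 9:3:3:1 ratio (total parts = 16):
  purple-stemmed cut-leaf: 151 × 9/16 = 84.9375
  purple-stemmed potato-leaf: 151 × 3/16 = 28.3125
  green-stemmed cut-leaf: 151 × 3/16 = 28.3125
  green-stemmed potato-leaf: 151 × 1/16 = 9.4375

84.9375, 28.3125, 28.3125, 9.4375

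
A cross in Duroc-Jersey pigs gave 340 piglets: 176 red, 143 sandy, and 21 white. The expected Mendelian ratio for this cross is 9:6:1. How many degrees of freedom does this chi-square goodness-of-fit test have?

2

A goodness-of-fit test with 3 phenotype classes has df = 3 − 1 = 2.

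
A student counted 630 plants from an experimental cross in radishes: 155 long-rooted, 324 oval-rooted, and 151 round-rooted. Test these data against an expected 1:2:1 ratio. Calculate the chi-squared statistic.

Total ratio parts = 4. Expected numbers out of 630:
  long-rooted: 630 × 1/4 = 157.5
  oval-rooted: 630 × 2/4 = 315
  round-rooted: 630 × 1/4 = 157.5
χ² = Σ (O − E)² / E
  long-rooted: (155 − 157.5)² / 157.5 = 0.0397
  oval-rooted: (324 − 315)² / 315 = 0.2571
  round-rooted: (151 − 157.5)² / 157.5 = 0.2683
χ² = 0.0397 + 0.2571 + 0.2683 = 0.5651 ≈ 0.565

0.565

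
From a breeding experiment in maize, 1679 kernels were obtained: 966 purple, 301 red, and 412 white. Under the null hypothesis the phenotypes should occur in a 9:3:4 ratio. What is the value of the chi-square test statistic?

Expected counts for N = 1679 under a 9:3:4 ratio (total parts = 16):
  purple: 1679 × 9/16 = 944.4375
  red: 1679 × 3/16 = 314.8125
  white: 1679 × 4/16 = 419.75
χ² = Σ (O − E)² / E
  purple: (966 − 944.4375)² / 944.4375 = 0.4923
  red: (301 − 314.8125)² / 314.8125 = 0.6060
  white: (412 − 419.75)² / 419.75 = 0.1431
χ² = 0.4923 + 0.6060 + 0.1431 = 1.2414 ≈ 1.241

1.241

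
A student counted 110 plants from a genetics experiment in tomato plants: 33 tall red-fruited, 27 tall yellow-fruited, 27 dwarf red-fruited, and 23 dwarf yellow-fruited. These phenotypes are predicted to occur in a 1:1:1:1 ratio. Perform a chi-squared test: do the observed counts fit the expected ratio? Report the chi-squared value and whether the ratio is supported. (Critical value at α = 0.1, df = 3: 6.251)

1.855; consistent

Expected counts for N = 110 under a 1:1:1:1 ratio (total parts = 4):
  tall red-fruited: 110 × 1/4 = 27.5
  tall yellow-fruited: 110 × 1/4 = 27.5
  dwarf red-fruited: 110 × 1/4 = 27.5
  dwarf yellow-fruited: 110 × 1/4 = 27.5
χ² = Σ (O − E)² / E
  tall red-fruited: (33 − 27.5)² / 27.5 = 1.1000
  tall yellow-fruited: (27 − 27.5)² / 27.5 = 0.0091
  dwarf red-fruited: (27 − 27.5)² / 27.5 = 0.0091
  dwarf yellow-fruited: (23 − 27.5)² / 27.5 = 0.7364
χ² = 1.1000 + 0.0091 + 0.0091 + 0.7364 = 1.8546 ≈ 1.855
Degrees of freedom = 4 − 1 = 3; critical value at α = 0.1 is 6.251.
Since 1.855 < 6.251, we fail to reject the null hypothesis — the data are consistent with the 1:1:1:1 ratio.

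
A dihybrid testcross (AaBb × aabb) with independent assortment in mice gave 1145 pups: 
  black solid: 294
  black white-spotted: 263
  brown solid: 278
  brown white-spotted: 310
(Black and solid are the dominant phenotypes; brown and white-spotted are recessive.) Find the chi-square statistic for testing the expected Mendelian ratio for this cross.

4.307

A dihybrid testcross with independent assortment gives a 1:1:1:1 ratio.
The 1:1:1:1 ratio has 4 parts, so with N = 1145 the expected counts are:
  black solid: 1145 × 1/4 = 286.25
  black white-spotted: 1145 × 1/4 = 286.25
  brown solid: 1145 × 1/4 = 286.25
  brown white-spotted: 1145 × 1/4 = 286.25
χ² = Σ (O − E)² / E
  black solid: (294 − 286.25)² / 286.25 = 0.2098
  black white-spotted: (263 − 286.25)² / 286.25 = 1.8884
  brown solid: (278 − 286.25)² / 286.25 = 0.2378
  brown white-spotted: (310 − 286.25)² / 286.25 = 1.9705
χ² = 0.2098 + 1.8884 + 0.2378 + 1.9705 = 4.3065 ≈ 4.307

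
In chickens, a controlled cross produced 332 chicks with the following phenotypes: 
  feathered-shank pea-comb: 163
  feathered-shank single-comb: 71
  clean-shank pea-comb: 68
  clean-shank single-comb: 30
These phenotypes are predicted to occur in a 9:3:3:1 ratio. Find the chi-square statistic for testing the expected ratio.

8.905

Total ratio parts = 16. Expected numbers out of 332:
  feathered-shank pea-comb: 332 × 9/16 = 186.75
  feathered-shank single-comb: 332 × 3/16 = 62.25
  clean-shank pea-comb: 332 × 3/16 = 62.25
  clean-shank single-comb: 332 × 1/16 = 20.75
χ² = Σ (O − E)² / E
  feathered-shank pea-comb: (163 − 186.75)² / 186.75 = 3.0204
  feathered-shank single-comb: (71 − 62.25)² / 62.25 = 1.2299
  clean-shank pea-comb: (68 − 62.25)² / 62.25 = 0.5311
  clean-shank single-comb: (30 − 20.75)² / 20.75 = 4.1235
χ² = 3.0204 + 1.2299 + 0.5311 + 4.1235 = 8.9049 ≈ 8.905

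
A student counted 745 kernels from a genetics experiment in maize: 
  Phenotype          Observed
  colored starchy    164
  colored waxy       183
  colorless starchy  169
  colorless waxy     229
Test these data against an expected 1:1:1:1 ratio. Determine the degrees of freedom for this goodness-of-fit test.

A goodness-of-fit test with 4 phenotype classes has df = 4 − 1 = 3.

3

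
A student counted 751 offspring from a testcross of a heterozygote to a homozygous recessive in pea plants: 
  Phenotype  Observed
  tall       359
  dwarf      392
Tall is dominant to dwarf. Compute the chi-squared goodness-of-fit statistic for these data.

1.450

A testcross of a heterozygote (Aa × aa) gives a 1:1 phenotypic ratio.
The 1:1 ratio has 2 parts, so with N = 751 the expected counts are:
  tall: 751 × 1/2 = 375.5
  dwarf: 751 × 1/2 = 375.5
χ² = Σ (O − E)² / E
  tall: (359 − 375.5)² / 375.5 = 0.7250
  dwarf: (392 − 375.5)² / 375.5 = 0.7250
χ² = 0.7250 + 0.7250 = 1.450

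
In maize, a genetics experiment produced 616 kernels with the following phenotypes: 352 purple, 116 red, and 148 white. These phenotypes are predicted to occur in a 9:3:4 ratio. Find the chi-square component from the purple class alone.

Expected counts for N = 616 under a 9:3:4 ratio (total parts = 16):
  purple: 616 × 9/16 = 346.5
  red: 616 × 3/16 = 115.5
  white: 616 × 4/16 = 154
Contribution of purple: (352 − 346.5)² / 346.5 = 0.0873

0.087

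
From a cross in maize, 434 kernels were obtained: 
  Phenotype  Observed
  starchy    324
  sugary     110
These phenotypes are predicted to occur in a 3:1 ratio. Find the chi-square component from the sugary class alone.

0.021

The 3:1 ratio has 4 parts, so with N = 434 the expected counts are:
  starchy: 434 × 3/4 = 325.5
  sugary: 434 × 1/4 = 108.5
Contribution of sugary: (110 − 108.5)² / 108.5 = 0.0207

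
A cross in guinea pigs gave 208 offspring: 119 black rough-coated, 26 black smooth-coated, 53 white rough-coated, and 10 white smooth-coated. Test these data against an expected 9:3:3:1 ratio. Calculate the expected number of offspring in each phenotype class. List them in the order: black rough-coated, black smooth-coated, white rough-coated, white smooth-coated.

117, 39, 39, 13

Expected counts for N = 208 under a 9:3:3:1 ratio (total parts = 16):
  black rough-coated: 208 × 9/16 = 117
  black smooth-coated: 208 × 3/16 = 39
  white rough-coated: 208 × 3/16 = 39
  white smooth-coated: 208 × 1/16 = 13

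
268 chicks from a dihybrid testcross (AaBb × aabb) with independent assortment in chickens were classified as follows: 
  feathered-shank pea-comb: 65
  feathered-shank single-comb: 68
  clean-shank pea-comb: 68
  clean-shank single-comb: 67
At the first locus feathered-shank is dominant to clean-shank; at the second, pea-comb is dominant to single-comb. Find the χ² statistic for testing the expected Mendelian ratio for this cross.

A dihybrid testcross with independent assortment gives a 1:1:1:1 ratio.
Under the 1:1:1:1 hypothesis (Σ ratio = 4, N = 268):
  feathered-shank pea-comb: 268 × 1/4 = 67
  feathered-shank single-comb: 268 × 1/4 = 67
  clean-shank pea-comb: 268 × 1/4 = 67
  clean-shank single-comb: 268 × 1/4 = 67
χ² = Σ (O − E)² / E
  feathered-shank pea-comb: (65 − 67)² / 67 = 0.0597
  feathered-shank single-comb: (68 − 67)² / 67 = 0.0149
  clean-shank pea-comb: (68 − 67)² / 67 = 0.0149
  clean-shank single-comb: (67 − 67)² / 67 = 0.0000
χ² = 0.0597 + 0.0149 + 0.0149 + 0.0000 = 0.0895 ≈ 0.090

0.090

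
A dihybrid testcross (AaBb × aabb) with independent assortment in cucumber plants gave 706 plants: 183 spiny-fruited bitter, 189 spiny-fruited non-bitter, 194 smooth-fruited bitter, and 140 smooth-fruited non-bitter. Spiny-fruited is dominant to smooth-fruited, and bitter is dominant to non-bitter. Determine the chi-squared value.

10.408

A dihybrid testcross with independent assortment gives a 1:1:1:1 ratio.
The 1:1:1:1 ratio has 4 parts, so with N = 706 the expected counts are:
  spiny-fruited bitter: 706 × 1/4 = 176.5
  spiny-fruited non-bitter: 706 × 1/4 = 176.5
  smooth-fruited bitter: 706 × 1/4 = 176.5
  smooth-fruited non-bitter: 706 × 1/4 = 176.5
χ² = Σ (O − E)² / E
  spiny-fruited bitter: (183 − 176.5)² / 176.5 = 0.2394
  spiny-fruited non-bitter: (189 − 176.5)² / 176.5 = 0.8853
  smooth-fruited bitter: (194 − 176.5)² / 176.5 = 1.7351
  smooth-fruited non-bitter: (140 − 176.5)² / 176.5 = 7.5482
χ² = 0.2394 + 0.8853 + 1.7351 + 7.5482 = 10.408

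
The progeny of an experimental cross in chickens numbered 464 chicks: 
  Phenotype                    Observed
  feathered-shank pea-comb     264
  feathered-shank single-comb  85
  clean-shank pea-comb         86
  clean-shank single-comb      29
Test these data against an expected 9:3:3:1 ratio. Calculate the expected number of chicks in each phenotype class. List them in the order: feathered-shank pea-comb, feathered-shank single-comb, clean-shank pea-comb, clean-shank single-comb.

261, 87, 87, 29

Total ratio parts = 16. Expected numbers out of 464:
  feathered-shank pea-comb: 464 × 9/16 = 261
  feathered-shank single-comb: 464 × 3/16 = 87
  clean-shank pea-comb: 464 × 3/16 = 87
  clean-shank single-comb: 464 × 1/16 = 29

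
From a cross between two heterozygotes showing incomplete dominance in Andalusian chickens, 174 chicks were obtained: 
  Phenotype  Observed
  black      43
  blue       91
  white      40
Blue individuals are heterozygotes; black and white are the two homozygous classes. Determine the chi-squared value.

With incomplete dominance, a heterozygote × heterozygote cross gives a 1:2:1 phenotypic ratio.
Expected counts for N = 174 under a 1:2:1 ratio (total parts = 4):
  black: 174 × 1/4 = 43.5
  blue: 174 × 2/4 = 87
  white: 174 × 1/4 = 43.5
χ² = Σ (O − E)² / E
  black: (43 − 43.5)² / 43.5 = 0.0057
  blue: (91 − 87)² / 87 = 0.1839
  white: (40 − 43.5)² / 43.5 = 0.2816
χ² = 0.0057 + 0.1839 + 0.2816 = 0.4712 ≈ 0.471

0.471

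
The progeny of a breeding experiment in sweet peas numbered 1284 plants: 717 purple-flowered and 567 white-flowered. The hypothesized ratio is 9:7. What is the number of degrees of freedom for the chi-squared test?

1

A goodness-of-fit test with 2 phenotype classes has df = 2 − 1 = 1.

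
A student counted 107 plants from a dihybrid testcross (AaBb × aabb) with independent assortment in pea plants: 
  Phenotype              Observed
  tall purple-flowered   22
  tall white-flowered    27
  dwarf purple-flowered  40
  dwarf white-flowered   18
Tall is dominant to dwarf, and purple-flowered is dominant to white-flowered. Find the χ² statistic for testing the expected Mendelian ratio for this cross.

10.271

A dihybrid testcross with independent assortment gives a 1:1:1:1 ratio.
Total ratio parts = 4. Expected numbers out of 107:
  tall purple-flowered: 107 × 1/4 = 26.75
  tall white-flowered: 107 × 1/4 = 26.75
  dwarf purple-flowered: 107 × 1/4 = 26.75
  dwarf white-flowered: 107 × 1/4 = 26.75
χ² = Σ (O − E)² / E
  tall purple-flowered: (22 − 26.75)² / 26.75 = 0.8435
  tall white-flowered: (27 − 26.75)² / 26.75 = 0.0023
  dwarf purple-flowered: (40 − 26.75)² / 26.75 = 6.5631
  dwarf white-flowered: (18 − 26.75)² / 26.75 = 2.8621
χ² = 0.8435 + 0.0023 + 6.5631 + 2.8621 = 10.271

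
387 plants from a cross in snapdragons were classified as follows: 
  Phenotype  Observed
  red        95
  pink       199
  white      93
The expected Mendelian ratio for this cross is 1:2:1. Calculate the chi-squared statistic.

0.333

Expected counts for N = 387 under a 1:2:1 ratio (total parts = 4):
  red: 387 × 1/4 = 96.75
  pink: 387 × 2/4 = 193.5
  white: 387 × 1/4 = 96.75
χ² = Σ (O − E)² / E
  red: (95 − 96.75)² / 96.75 = 0.0317
  pink: (199 − 193.5)² / 193.5 = 0.1563
  white: (93 − 96.75)² / 96.75 = 0.1453
χ² = 0.0317 + 0.1563 + 0.1453 = 0.3333 ≈ 0.333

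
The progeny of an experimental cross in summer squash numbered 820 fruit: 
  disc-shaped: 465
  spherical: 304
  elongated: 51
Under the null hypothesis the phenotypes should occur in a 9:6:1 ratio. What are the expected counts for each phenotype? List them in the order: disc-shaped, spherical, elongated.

The 9:6:1 ratio has 16 parts, so with N = 820 the expected counts are:
  disc-shaped: 820 × 9/16 = 461.25
  spherical: 820 × 6/16 = 307.5
  elongated: 820 × 1/16 = 51.25

461.25, 307.5, 51.25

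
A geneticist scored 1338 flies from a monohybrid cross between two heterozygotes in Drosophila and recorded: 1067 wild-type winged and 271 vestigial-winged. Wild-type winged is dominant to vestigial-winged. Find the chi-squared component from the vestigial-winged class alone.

For a monohybrid cross between heterozygotes with complete dominance, the expected phenotypic ratio is 3:1.
The 3:1 ratio has 4 parts, so with N = 1338 the expected counts are:
  wild-type winged: 1338 × 3/4 = 1003.5
  vestigial-winged: 1338 × 1/4 = 334.5
Contribution of vestigial-winged: (271 − 334.5)² / 334.5 = 12.0546

12.055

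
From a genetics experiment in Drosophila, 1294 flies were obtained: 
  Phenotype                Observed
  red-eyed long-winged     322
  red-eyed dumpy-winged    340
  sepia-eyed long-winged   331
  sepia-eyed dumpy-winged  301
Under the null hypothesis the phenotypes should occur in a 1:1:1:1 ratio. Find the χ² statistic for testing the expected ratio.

The 1:1:1:1 ratio has 4 parts, so with N = 1294 the expected counts are:
  red-eyed long-winged: 1294 × 1/4 = 323.5
  red-eyed dumpy-winged: 1294 × 1/4 = 323.5
  sepia-eyed long-winged: 1294 × 1/4 = 323.5
  sepia-eyed dumpy-winged: 1294 × 1/4 = 323.5
χ² = Σ (O − E)² / E
  red-eyed long-winged: (322 − 323.5)² / 323.5 = 0.0070
  red-eyed dumpy-winged: (340 − 323.5)² / 323.5 = 0.8416
  sepia-eyed long-winged: (331 − 323.5)² / 323.5 = 0.1739
  sepia-eyed dumpy-winged: (301 − 323.5)² / 323.5 = 1.5649
χ² = 0.0070 + 0.8416 + 0.1739 + 1.5649 = 2.5874 ≈ 2.587

2.587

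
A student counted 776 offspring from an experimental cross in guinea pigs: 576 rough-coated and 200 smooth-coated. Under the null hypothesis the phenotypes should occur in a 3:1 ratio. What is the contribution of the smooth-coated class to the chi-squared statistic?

0.186

The 3:1 ratio has 4 parts, so with N = 776 the expected counts are:
  rough-coated: 776 × 3/4 = 582
  smooth-coated: 776 × 1/4 = 194
Contribution of smooth-coated: (200 − 194)² / 194 = 0.1856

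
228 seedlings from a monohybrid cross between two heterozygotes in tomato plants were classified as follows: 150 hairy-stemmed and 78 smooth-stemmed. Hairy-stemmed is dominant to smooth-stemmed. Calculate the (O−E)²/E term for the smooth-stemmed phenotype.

For a monohybrid cross between heterozygotes with complete dominance, the expected phenotypic ratio is 3:1.
Expected counts for N = 228 under a 3:1 ratio (total parts = 4):
  hairy-stemmed: 228 × 3/4 = 171
  smooth-stemmed: 228 × 1/4 = 57
Contribution of smooth-stemmed: (78 − 57)² / 57 = 7.7368

7.737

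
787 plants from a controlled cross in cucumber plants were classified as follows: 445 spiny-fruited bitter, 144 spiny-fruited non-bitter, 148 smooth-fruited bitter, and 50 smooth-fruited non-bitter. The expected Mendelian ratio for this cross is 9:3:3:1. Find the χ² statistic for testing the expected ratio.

The 9:3:3:1 ratio has 16 parts, so with N = 787 the expected counts are:
  spiny-fruited bitter: 787 × 9/16 = 442.6875
  spiny-fruited non-bitter: 787 × 3/16 = 147.5625
  smooth-fruited bitter: 787 × 3/16 = 147.5625
  smooth-fruited non-bitter: 787 × 1/16 = 49.1875
χ² = Σ (O − E)² / E
  spiny-fruited bitter: (445 − 442.6875)² / 442.6875 = 0.0121
  spiny-fruited non-bitter: (144 − 147.5625)² / 147.5625 = 0.0860
  smooth-fruited bitter: (148 − 147.5625)² / 147.5625 = 0.0013
  smooth-fruited non-bitter: (50 − 49.1875)² / 49.1875 = 0.0134
χ² = 0.0121 + 0.0860 + 0.0013 + 0.0134 = 0.1128 ≈ 0.113

0.113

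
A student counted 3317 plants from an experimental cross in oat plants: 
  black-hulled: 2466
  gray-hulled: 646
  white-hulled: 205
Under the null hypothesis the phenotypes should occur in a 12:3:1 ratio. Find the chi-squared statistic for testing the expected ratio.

1.147

Expected counts for N = 3317 under a 12:3:1 ratio (total parts = 16):
  black-hulled: 3317 × 12/16 = 2487.75
  gray-hulled: 3317 × 3/16 = 621.9375
  white-hulled: 3317 × 1/16 = 207.3125
χ² = Σ (O − E)² / E
  black-hulled: (2466 − 2487.75)² / 2487.75 = 0.1902
  gray-hulled: (646 − 621.9375)² / 621.9375 = 0.9310
  white-hulled: (205 − 207.3125)² / 207.3125 = 0.0258
χ² = 0.1902 + 0.9310 + 0.0258 = 1.147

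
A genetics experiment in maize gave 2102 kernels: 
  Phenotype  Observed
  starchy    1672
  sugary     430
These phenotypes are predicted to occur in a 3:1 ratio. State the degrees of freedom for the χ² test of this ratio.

A goodness-of-fit test with 2 phenotype classes has df = 2 − 1 = 1.

1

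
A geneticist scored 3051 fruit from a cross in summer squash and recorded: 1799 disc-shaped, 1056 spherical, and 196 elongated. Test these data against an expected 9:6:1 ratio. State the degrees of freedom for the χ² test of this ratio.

2

A goodness-of-fit test with 3 phenotype classes has df = 3 − 1 = 2.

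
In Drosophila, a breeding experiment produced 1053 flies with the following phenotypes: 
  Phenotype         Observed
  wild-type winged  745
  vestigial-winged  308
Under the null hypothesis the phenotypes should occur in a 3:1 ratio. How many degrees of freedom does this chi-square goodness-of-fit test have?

1

A goodness-of-fit test with 2 phenotype classes has df = 2 − 1 = 1.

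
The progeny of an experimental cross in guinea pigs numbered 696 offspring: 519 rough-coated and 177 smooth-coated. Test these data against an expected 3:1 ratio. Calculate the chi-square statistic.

0.069

Expected counts for N = 696 under a 3:1 ratio (total parts = 4):
  rough-coated: 696 × 3/4 = 522
  smooth-coated: 696 × 1/4 = 174
χ² = Σ (O − E)² / E
  rough-coated: (519 − 522)² / 522 = 0.0172
  smooth-coated: (177 − 174)² / 174 = 0.0517
χ² = 0.0172 + 0.0517 = 0.0689 ≈ 0.069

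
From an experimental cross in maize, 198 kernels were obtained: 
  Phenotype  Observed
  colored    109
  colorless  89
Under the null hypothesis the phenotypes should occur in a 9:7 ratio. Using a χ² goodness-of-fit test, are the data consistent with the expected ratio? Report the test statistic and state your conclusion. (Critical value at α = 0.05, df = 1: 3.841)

Expected counts for N = 198 under a 9:7 ratio (total parts = 16):
  colored: 198 × 9/16 = 111.375
  colorless: 198 × 7/16 = 86.625
χ² = Σ (O − E)² / E
  colored: (109 − 111.375)² / 111.375 = 0.0506
  colorless: (89 − 86.625)² / 86.625 = 0.0651
χ² = 0.0506 + 0.0651 = 0.1157 ≈ 0.116
Degrees of freedom = 2 − 1 = 1; critical value at α = 0.05 is 3.841.
Since 0.116 < 3.841, we fail to reject the null hypothesis — the data are consistent with the 9:7 ratio.

0.116; consistent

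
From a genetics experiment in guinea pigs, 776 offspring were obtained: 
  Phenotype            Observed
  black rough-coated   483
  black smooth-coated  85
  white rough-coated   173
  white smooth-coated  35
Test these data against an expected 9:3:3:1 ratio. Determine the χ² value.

39.065

Expected counts for N = 776 under a 9:3:3:1 ratio (total parts = 16):
  black rough-coated: 776 × 9/16 = 436.5
  black smooth-coated: 776 × 3/16 = 145.5
  white rough-coated: 776 × 3/16 = 145.5
  white smooth-coated: 776 × 1/16 = 48.5
χ² = Σ (O − E)² / E
  black rough-coated: (483 − 436.5)² / 436.5 = 4.9536
  black smooth-coated: (85 − 145.5)² / 145.5 = 25.1564
  white rough-coated: (173 − 145.5)² / 145.5 = 5.1976
  white smooth-coated: (35 − 48.5)² / 48.5 = 3.7577
χ² = 4.9536 + 25.1564 + 5.1976 + 3.7577 = 39.0653 ≈ 39.065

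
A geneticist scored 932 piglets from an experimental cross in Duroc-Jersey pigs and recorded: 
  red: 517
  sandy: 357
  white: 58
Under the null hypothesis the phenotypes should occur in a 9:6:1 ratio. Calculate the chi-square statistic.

The 9:6:1 ratio has 16 parts, so with N = 932 the expected counts are:
  red: 932 × 9/16 = 524.25
  sandy: 932 × 6/16 = 349.5
  white: 932 × 1/16 = 58.25
χ² = Σ (O − E)² / E
  red: (517 − 524.25)² / 524.25 = 0.1003
  sandy: (357 − 349.5)² / 349.5 = 0.1609
  white: (58 − 58.25)² / 58.25 = 0.0011
χ² = 0.1003 + 0.1609 + 0.0011 = 0.2623 ≈ 0.262

0.262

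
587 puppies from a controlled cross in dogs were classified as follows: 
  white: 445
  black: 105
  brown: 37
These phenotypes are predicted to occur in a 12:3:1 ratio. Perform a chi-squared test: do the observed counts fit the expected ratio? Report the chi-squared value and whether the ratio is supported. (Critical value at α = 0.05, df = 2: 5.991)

0.287; consistent

Total ratio parts = 16. Expected numbers out of 587:
  white: 587 × 12/16 = 440.25
  black: 587 × 3/16 = 110.0625
  brown: 587 × 1/16 = 36.6875
χ² = Σ (O − E)² / E
  white: (445 − 440.25)² / 440.25 = 0.0512
  black: (105 − 110.0625)² / 110.0625 = 0.2329
  brown: (37 − 36.6875)² / 36.6875 = 0.0027
χ² = 0.0512 + 0.2329 + 0.0027 = 0.2868 ≈ 0.287
Degrees of freedom = 3 − 1 = 2; critical value at α = 0.05 is 5.991.
Since 0.287 < 5.991, we fail to reject the null hypothesis — the data are consistent with the 12:3:1 ratio.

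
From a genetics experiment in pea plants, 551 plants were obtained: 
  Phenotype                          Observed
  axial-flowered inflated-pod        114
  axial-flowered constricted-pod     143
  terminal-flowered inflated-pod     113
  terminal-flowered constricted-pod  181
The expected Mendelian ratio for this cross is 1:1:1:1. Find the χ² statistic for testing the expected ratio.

22.321

Total ratio parts = 4. Expected numbers out of 551:
  axial-flowered inflated-pod: 551 × 1/4 = 137.75
  axial-flowered constricted-pod: 551 × 1/4 = 137.75
  terminal-flowered inflated-pod: 551 × 1/4 = 137.75
  terminal-flowered constricted-pod: 551 × 1/4 = 137.75
χ² = Σ (O − E)² / E
  axial-flowered inflated-pod: (114 − 137.75)² / 137.75 = 4.0948
  axial-flowered constricted-pod: (143 − 137.75)² / 137.75 = 0.2001
  terminal-flowered inflated-pod: (113 − 137.75)² / 137.75 = 4.4469
  terminal-flowered constricted-pod: (181 − 137.75)² / 137.75 = 13.5794
χ² = 4.0948 + 0.2001 + 4.4469 + 13.5794 = 22.3212 ≈ 22.321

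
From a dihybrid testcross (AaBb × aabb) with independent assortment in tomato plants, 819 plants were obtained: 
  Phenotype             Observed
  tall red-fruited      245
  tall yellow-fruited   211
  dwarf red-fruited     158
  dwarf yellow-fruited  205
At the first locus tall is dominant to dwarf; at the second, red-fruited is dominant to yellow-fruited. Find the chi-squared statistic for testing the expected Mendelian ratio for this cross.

A dihybrid testcross with independent assortment gives a 1:1:1:1 ratio.
Total ratio parts = 4. Expected numbers out of 819:
  tall red-fruited: 819 × 1/4 = 204.75
  tall yellow-fruited: 819 × 1/4 = 204.75
  dwarf red-fruited: 819 × 1/4 = 204.75
  dwarf yellow-fruited: 819 × 1/4 = 204.75
χ² = Σ (O − E)² / E
  tall red-fruited: (245 − 204.75)² / 204.75 = 7.9124
  tall yellow-fruited: (211 − 204.75)² / 204.75 = 0.1908
  dwarf red-fruited: (158 − 204.75)² / 204.75 = 10.6743
  dwarf yellow-fruited: (205 − 204.75)² / 204.75 = 0.0003
χ² = 7.9124 + 0.1908 + 10.6743 + 0.0003 = 18.7778 ≈ 18.778

18.778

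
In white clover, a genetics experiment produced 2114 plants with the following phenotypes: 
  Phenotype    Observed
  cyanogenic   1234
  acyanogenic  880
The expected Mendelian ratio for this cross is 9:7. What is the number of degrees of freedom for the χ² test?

1

A goodness-of-fit test with 2 phenotype classes has df = 2 − 1 = 1.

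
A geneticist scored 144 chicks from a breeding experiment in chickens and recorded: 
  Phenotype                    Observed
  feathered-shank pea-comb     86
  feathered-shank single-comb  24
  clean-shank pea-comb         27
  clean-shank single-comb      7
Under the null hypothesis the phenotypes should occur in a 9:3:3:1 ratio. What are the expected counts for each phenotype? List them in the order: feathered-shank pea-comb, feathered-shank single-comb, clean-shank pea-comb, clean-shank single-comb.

Expected counts for N = 144 under a 9:3:3:1 ratio (total parts = 16):
  feathered-shank pea-comb: 144 × 9/16 = 81
  feathered-shank single-comb: 144 × 3/16 = 27
  clean-shank pea-comb: 144 × 3/16 = 27
  clean-shank single-comb: 144 × 1/16 = 9

81, 27, 27, 9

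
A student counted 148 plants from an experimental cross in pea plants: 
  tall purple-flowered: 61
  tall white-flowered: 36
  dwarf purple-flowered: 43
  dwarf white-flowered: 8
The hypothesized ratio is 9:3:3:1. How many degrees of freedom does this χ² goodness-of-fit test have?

3

A goodness-of-fit test with 4 phenotype classes has df = 4 − 1 = 3.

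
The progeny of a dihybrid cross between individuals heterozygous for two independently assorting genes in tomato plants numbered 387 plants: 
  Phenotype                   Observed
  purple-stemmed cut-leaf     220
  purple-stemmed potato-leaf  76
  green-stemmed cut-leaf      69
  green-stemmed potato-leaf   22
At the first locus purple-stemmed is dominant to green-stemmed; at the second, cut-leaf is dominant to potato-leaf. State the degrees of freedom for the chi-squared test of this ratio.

3

A dihybrid F₂ with independent assortment and complete dominance at both loci gives a 9:3:3:1 phenotypic ratio.
A goodness-of-fit test with 4 phenotype classes has df = 4 − 1 = 3.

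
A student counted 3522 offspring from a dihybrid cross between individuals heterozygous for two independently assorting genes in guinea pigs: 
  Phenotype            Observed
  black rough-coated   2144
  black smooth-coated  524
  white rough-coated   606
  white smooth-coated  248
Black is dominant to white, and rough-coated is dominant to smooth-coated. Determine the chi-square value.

A dihybrid F₂ with independent assortment and complete dominance at both loci gives a 9:3:3:1 phenotypic ratio.
Under the 9:3:3:1 hypothesis (Σ ratio = 16, N = 3522):
  black rough-coated: 3522 × 9/16 = 1981.125
  black smooth-coated: 3522 × 3/16 = 660.375
  white rough-coated: 3522 × 3/16 = 660.375
  white smooth-coated: 3522 × 1/16 = 220.125
χ² = Σ (O − E)² / E
  black rough-coated: (2144 − 1981.125)² / 1981.125 = 13.3905
  black smooth-coated: (524 − 660.375)² / 660.375 = 28.1630
  white rough-coated: (606 − 660.375)² / 660.375 = 4.4772
  white smooth-coated: (248 − 220.125)² / 220.125 = 3.5299
χ² = 13.3905 + 28.1630 + 4.4772 + 3.5299 = 49.5606 ≈ 49.561

49.561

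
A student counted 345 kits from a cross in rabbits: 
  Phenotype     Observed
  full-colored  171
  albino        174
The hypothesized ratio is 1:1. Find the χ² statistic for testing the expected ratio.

Under the 1:1 hypothesis (Σ ratio = 2, N = 345):
  full-colored: 345 × 1/2 = 172.5
  albino: 345 × 1/2 = 172.5
χ² = Σ (O − E)² / E
  full-colored: (171 − 172.5)² / 172.5 = 0.0130
  albino: (174 − 172.5)² / 172.5 = 0.0130
χ² = 0.0130 + 0.0130 = 0.026

0.026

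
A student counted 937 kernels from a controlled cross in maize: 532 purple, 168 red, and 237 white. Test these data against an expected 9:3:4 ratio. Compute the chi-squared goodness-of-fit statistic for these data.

0.415

Expected counts for N = 937 under a 9:3:4 ratio (total parts = 16):
  purple: 937 × 9/16 = 527.0625
  red: 937 × 3/16 = 175.6875
  white: 937 × 4/16 = 234.25
χ² = Σ (O − E)² / E
  purple: (532 − 527.0625)² / 527.0625 = 0.0463
  red: (168 − 175.6875)² / 175.6875 = 0.3364
  white: (237 − 234.25)² / 234.25 = 0.0323
χ² = 0.0463 + 0.3364 + 0.0323 = 0.415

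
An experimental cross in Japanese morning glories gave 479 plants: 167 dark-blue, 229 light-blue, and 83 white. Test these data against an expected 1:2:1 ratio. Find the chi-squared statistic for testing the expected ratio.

Expected counts for N = 479 under a 1:2:1 ratio (total parts = 4):
  dark-blue: 479 × 1/4 = 119.75
  light-blue: 479 × 2/4 = 239.5
  white: 479 × 1/4 = 119.75
χ² = Σ (O − E)² / E
  dark-blue: (167 − 119.75)² / 119.75 = 18.6435
  light-blue: (229 − 239.5)² / 239.5 = 0.4603
  white: (83 − 119.75)² / 119.75 = 11.2782
χ² = 18.6435 + 0.4603 + 11.2782 = 30.382

30.382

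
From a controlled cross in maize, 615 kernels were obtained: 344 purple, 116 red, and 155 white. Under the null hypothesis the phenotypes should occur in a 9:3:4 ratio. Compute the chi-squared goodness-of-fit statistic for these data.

Expected counts for N = 615 under a 9:3:4 ratio (total parts = 16):
  purple: 615 × 9/16 = 345.9375
  red: 615 × 3/16 = 115.3125
  white: 615 × 4/16 = 153.75
χ² = Σ (O − E)² / E
  purple: (344 − 345.9375)² / 345.9375 = 0.0109
  red: (116 − 115.3125)² / 115.3125 = 0.0041
  white: (155 − 153.75)² / 153.75 = 0.0102
χ² = 0.0109 + 0.0041 + 0.0102 = 0.0252 ≈ 0.025

0.025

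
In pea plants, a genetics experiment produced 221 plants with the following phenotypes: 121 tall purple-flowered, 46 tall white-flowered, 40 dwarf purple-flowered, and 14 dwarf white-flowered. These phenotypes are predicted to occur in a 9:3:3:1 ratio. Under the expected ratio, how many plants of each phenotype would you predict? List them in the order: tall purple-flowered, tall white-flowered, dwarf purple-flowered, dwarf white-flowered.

124.3125, 41.4375, 41.4375, 13.8125

Under the 9:3:3:1 hypothesis (Σ ratio = 16, N = 221):
  tall purple-flowered: 221 × 9/16 = 124.3125
  tall white-flowered: 221 × 3/16 = 41.4375
  dwarf purple-flowered: 221 × 3/16 = 41.4375
  dwarf white-flowered: 221 × 1/16 = 13.8125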